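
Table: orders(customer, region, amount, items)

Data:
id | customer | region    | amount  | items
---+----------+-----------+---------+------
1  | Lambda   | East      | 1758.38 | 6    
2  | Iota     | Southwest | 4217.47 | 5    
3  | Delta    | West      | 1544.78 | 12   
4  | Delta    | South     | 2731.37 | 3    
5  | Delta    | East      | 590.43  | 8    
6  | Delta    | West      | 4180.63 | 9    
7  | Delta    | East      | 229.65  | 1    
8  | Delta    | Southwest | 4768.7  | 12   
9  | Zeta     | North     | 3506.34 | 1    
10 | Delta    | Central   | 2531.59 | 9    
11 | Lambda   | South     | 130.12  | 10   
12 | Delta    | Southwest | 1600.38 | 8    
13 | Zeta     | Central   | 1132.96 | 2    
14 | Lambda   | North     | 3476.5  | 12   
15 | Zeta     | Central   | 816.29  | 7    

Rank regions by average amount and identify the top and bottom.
SELECT region, AVG(amount)
FROM orders
GROUP BY region
ORDER BY AVG(amount)

All groups:
  East: 859.49
  South: 1430.75
  Central: 1493.61
  West: 2862.71
  North: 3491.42
  Southwest: 3528.85

Highest: Southwest (3528.85)
Lowest: East (859.49)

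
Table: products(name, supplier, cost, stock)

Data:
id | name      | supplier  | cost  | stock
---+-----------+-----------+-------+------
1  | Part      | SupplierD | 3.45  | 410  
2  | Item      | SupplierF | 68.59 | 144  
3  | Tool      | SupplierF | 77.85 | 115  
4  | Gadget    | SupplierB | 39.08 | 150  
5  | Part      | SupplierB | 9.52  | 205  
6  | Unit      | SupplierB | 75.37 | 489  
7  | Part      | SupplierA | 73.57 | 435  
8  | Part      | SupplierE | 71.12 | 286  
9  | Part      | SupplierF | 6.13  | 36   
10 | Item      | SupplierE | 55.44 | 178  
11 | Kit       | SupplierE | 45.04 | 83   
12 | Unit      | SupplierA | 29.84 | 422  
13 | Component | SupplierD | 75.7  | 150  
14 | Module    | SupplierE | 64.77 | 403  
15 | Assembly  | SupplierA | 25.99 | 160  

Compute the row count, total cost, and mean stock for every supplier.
SELECT supplier,
       COUNT(*) as cnt,
       SUM(cost) as total_cost,
       AVG(stock) as avg_stock
FROM products
GROUP BY supplier

Result:
  SupplierA: 3 records, 129.40 total cost, 339.00 avg stock
  SupplierB: 3 records, 123.97 total cost, 281.33 avg stock
  SupplierD: 2 records, 79.15 total cost, 280.00 avg stock
  SupplierE: 4 records, 236.37 total cost, 237.50 avg stock
  SupplierF: 3 records, 152.57 total cost, 98.33 avg stock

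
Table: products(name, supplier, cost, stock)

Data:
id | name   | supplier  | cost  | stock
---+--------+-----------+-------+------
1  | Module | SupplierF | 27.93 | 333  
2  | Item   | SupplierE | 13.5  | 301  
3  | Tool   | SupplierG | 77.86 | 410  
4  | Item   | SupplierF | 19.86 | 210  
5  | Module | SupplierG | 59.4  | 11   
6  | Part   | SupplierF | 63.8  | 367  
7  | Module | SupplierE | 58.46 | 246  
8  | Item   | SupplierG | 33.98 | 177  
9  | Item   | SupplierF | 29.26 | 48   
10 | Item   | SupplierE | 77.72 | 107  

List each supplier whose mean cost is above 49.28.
SELECT supplier, AVG(cost)
FROM products
GROUP BY supplier
HAVING AVG(cost) > 49.28

Result:
  SupplierE: avg=49.89
  SupplierG: avg=57.08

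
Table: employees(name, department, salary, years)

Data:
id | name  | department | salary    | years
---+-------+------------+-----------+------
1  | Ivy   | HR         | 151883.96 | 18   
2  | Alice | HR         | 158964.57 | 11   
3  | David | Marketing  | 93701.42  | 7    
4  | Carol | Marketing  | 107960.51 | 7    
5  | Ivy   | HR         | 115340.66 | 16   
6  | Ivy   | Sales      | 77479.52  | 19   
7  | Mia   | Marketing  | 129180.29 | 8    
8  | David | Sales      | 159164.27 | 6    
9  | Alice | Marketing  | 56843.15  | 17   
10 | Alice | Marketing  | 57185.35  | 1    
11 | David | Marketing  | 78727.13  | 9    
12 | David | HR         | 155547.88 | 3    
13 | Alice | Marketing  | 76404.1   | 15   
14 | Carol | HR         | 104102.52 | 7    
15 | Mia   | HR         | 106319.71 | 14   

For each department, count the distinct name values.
SELECT department, COUNT(DISTINCT name)
FROM employees
GROUP BY department

Result:
  HR: 5 distinct
  Marketing: 4 distinct
  Sales: 2 distinct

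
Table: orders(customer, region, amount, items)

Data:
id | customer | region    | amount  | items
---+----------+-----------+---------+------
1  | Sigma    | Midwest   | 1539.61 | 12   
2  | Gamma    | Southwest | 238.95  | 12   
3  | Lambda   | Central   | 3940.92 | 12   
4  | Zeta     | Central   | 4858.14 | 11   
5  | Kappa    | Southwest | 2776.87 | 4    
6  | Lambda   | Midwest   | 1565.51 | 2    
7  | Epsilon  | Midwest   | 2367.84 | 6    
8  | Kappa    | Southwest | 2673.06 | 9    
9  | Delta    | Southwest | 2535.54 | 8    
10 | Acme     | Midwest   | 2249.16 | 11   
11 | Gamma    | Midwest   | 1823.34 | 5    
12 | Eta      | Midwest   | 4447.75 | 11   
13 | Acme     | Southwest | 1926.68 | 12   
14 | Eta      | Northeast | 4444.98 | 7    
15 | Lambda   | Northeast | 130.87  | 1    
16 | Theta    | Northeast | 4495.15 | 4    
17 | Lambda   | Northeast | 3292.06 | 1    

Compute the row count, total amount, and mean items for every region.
SELECT region,
       COUNT(*) as cnt,
       SUM(amount) as total_amount,
       AVG(items) as avg_items
FROM orders
GROUP BY region

Result:
  Central: 2 records, 8799.06 total amount, 11.50 avg items
  Midwest: 6 records, 13993.21 total amount, 7.83 avg items
  Northeast: 4 records, 12363.06 total amount, 3.25 avg items
  Southwest: 5 records, 10151.10 total amount, 9.00 avg items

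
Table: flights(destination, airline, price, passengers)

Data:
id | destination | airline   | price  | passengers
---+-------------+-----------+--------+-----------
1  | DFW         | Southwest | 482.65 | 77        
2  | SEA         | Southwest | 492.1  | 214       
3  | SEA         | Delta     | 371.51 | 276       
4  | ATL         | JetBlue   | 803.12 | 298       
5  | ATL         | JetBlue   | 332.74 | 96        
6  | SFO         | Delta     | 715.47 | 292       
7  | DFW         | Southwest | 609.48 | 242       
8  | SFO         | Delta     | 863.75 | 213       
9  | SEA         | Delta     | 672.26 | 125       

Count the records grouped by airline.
SELECT airline, COUNT(*) as count
FROM flights
GROUP BY airline

Result:
  Delta: 4
  JetBlue: 2
  Southwest: 3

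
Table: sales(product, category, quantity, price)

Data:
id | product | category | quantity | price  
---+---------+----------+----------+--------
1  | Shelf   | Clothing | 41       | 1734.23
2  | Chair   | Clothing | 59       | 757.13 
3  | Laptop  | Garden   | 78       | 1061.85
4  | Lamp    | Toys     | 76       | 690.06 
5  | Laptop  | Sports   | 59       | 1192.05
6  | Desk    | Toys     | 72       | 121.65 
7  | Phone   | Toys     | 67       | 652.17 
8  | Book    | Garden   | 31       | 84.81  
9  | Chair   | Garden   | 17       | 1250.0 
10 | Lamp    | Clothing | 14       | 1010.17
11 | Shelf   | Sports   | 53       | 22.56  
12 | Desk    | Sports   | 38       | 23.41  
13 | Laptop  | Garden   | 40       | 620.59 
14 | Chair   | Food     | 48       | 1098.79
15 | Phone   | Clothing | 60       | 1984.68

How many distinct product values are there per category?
SELECT category, COUNT(DISTINCT product)
FROM sales
GROUP BY category

Result:
  Clothing: 4 distinct
  Food: 1 distinct
  Garden: 3 distinct
  Sports: 3 distinct
  Toys: 3 distinct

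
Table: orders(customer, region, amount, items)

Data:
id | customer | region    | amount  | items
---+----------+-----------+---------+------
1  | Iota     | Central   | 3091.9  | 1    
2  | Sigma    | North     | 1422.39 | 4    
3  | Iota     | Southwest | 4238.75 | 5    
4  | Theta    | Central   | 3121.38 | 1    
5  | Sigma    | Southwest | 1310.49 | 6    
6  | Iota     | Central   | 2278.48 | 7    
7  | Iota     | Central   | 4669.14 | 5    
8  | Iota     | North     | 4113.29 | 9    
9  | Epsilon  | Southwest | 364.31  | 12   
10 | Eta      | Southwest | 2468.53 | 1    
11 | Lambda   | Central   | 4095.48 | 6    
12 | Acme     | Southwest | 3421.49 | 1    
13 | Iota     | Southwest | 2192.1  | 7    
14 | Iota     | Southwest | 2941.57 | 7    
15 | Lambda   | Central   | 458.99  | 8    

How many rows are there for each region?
SELECT region, COUNT(*) as count
FROM orders
GROUP BY region

Result:
  Central: 6
  North: 2
  Southwest: 7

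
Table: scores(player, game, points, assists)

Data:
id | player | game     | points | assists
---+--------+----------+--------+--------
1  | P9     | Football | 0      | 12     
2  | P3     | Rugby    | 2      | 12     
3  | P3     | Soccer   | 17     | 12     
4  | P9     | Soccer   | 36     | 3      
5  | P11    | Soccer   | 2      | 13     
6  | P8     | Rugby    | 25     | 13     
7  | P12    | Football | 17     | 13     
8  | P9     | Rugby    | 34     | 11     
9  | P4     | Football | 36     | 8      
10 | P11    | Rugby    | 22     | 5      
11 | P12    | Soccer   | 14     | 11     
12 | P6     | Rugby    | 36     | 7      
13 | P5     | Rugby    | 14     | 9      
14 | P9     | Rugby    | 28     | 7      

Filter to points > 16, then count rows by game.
SELECT game, COUNT(*)
FROM scores
WHERE points > 16
GROUP BY game

Note: WHERE filters rows before grouping.

Result:
  Football: 2
  Rugby: 5
  Soccer: 2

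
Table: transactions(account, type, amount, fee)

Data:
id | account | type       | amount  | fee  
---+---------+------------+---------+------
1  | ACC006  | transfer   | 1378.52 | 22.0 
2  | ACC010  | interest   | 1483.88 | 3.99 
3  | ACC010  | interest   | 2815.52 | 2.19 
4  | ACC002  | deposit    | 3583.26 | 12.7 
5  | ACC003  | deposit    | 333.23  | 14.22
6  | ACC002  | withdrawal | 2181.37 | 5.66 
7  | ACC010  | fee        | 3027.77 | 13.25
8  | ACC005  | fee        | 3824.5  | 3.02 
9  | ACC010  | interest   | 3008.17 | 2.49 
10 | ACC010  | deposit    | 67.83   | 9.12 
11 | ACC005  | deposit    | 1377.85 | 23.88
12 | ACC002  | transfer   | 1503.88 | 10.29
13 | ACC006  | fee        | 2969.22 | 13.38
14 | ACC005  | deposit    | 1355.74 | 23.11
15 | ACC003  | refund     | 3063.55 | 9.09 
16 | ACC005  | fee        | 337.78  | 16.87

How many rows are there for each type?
SELECT type, COUNT(*) as count
FROM transactions
GROUP BY type

Result:
  deposit: 5
  fee: 4
  interest: 3
  refund: 1
  transfer: 2
  withdrawal: 1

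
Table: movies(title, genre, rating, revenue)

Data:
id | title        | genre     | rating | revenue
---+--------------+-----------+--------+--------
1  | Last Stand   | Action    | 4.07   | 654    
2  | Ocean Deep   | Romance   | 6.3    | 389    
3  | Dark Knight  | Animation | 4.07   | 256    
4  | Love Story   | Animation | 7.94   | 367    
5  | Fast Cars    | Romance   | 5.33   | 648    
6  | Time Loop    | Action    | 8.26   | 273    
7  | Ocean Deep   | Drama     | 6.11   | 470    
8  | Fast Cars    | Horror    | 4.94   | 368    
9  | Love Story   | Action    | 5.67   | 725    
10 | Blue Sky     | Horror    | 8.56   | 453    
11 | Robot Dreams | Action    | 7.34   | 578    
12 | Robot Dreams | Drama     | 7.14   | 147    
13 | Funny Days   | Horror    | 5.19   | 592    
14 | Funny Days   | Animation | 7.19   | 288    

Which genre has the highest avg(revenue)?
SELECT genre, AVG(revenue) as val
FROM movies
GROUP BY genre
ORDER BY val DESC
LIMIT 1

Result: Action with avg(revenue) = 557.50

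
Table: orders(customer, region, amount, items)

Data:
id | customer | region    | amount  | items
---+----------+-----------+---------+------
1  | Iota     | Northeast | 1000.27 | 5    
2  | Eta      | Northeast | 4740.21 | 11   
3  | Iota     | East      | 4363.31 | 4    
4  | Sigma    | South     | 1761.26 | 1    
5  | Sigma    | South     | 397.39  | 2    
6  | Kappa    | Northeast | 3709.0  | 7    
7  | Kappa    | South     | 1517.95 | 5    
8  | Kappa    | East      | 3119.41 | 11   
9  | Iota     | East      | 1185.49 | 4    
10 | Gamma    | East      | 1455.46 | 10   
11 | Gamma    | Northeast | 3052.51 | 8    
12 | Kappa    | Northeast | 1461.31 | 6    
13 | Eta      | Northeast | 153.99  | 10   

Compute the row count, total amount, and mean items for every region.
SELECT region,
       COUNT(*) as cnt,
       SUM(amount) as total_amount,
       AVG(items) as avg_items
FROM orders
GROUP BY region

Result:
  East: 4 records, 10123.67 total amount, 7.25 avg items
  Northeast: 6 records, 14117.29 total amount, 7.83 avg items
  South: 3 records, 3676.60 total amount, 2.67 avg items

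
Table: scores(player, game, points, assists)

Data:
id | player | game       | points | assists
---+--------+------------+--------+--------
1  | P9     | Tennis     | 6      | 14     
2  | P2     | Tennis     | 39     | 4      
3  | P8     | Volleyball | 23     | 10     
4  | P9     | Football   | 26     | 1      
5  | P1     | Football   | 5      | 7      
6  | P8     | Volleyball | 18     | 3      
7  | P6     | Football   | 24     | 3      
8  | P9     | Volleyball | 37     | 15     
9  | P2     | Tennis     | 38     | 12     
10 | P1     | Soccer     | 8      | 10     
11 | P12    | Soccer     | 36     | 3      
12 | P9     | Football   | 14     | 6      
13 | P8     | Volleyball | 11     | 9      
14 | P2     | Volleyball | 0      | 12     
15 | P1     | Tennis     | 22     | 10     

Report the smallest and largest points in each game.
SELECT game, MIN(points), MAX(points)
FROM scores
GROUP BY game

Result:
  Football: min=5, max=26
  Soccer: min=8, max=36
  Tennis: min=6, max=39
  Volleyball: min=0, max=37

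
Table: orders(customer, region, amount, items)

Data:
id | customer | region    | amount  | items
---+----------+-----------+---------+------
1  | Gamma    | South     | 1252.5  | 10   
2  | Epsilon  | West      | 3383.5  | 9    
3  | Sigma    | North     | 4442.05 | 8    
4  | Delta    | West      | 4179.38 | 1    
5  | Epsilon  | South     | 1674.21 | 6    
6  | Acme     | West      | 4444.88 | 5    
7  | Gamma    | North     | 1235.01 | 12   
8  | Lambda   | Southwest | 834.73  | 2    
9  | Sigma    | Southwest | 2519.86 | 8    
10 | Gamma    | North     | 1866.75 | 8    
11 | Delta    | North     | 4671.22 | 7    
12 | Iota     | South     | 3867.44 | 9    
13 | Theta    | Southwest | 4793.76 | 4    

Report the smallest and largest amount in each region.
SELECT region, MIN(amount), MAX(amount)
FROM orders
GROUP BY region

Result:
  North: min=1235.01, max=4671.22
  South: min=1252.50, max=3867.44
  Southwest: min=834.73, max=4793.76
  West: min=3383.50, max=4444.88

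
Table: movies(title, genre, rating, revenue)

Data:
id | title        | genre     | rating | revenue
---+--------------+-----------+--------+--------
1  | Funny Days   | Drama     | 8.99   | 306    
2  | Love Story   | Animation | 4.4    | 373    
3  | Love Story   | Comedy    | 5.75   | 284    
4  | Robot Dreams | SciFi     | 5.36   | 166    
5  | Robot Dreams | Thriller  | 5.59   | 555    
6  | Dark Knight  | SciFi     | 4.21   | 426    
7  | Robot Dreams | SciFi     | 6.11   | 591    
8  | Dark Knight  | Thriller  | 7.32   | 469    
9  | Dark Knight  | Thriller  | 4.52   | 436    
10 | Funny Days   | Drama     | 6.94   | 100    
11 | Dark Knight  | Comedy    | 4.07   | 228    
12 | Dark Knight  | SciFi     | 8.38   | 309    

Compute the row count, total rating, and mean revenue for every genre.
SELECT genre,
       COUNT(*) as cnt,
       SUM(rating) as total_rating,
       AVG(revenue) as avg_revenue
FROM movies
GROUP BY genre

Result:
  Animation: 1 records, 4.40 total rating, 373.00 avg revenue
  Comedy: 2 records, 9.82 total rating, 256.00 avg revenue
  Drama: 2 records, 15.93 total rating, 203.00 avg revenue
  SciFi: 4 records, 24.06 total rating, 373.00 avg revenue
  Thriller: 3 records, 17.43 total rating, 486.67 avg revenue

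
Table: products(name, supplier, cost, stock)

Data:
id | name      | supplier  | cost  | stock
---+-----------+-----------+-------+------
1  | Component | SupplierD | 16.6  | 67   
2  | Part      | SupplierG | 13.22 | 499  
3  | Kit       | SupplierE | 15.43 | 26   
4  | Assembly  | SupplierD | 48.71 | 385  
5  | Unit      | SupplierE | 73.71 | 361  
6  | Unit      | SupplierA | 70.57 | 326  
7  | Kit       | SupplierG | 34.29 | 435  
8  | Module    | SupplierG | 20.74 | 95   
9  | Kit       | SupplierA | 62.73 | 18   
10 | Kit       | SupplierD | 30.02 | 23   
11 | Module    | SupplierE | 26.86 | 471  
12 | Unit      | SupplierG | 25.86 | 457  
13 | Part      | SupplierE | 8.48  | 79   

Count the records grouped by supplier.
SELECT supplier, COUNT(*) as count
FROM products
GROUP BY supplier

Result:
  SupplierA: 2
  SupplierD: 3
  SupplierE: 4
  SupplierG: 4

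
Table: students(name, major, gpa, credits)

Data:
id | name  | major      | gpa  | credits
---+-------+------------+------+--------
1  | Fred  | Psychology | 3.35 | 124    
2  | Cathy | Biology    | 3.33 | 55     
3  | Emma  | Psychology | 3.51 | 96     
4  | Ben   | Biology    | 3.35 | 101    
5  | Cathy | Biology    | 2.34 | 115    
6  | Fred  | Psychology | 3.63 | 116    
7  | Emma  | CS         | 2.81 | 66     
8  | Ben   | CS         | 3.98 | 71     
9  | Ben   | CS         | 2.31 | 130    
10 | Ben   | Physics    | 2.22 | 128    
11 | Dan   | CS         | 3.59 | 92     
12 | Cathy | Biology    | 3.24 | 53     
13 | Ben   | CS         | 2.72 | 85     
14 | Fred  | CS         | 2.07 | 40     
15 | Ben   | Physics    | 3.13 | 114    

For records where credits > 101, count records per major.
SELECT major, COUNT(*)
FROM students
WHERE credits > 101
GROUP BY major

Note: WHERE filters rows before grouping.

Result:
  Biology: 1
  CS: 1
  Physics: 2
  Psychology: 2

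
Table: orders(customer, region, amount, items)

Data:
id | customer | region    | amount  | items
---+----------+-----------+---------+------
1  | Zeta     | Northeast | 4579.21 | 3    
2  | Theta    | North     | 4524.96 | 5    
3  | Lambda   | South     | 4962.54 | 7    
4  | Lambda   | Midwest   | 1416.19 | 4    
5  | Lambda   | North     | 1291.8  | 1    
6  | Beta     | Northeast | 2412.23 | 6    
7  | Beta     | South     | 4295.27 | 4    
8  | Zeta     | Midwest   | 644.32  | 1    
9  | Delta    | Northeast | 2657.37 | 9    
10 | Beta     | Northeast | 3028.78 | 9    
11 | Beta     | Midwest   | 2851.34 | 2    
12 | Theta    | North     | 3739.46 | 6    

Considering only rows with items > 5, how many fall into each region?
SELECT region, COUNT(*)
FROM orders
WHERE items > 5
GROUP BY region

Note: WHERE filters rows before grouping.

Result:
  North: 1
  Northeast: 3
  South: 1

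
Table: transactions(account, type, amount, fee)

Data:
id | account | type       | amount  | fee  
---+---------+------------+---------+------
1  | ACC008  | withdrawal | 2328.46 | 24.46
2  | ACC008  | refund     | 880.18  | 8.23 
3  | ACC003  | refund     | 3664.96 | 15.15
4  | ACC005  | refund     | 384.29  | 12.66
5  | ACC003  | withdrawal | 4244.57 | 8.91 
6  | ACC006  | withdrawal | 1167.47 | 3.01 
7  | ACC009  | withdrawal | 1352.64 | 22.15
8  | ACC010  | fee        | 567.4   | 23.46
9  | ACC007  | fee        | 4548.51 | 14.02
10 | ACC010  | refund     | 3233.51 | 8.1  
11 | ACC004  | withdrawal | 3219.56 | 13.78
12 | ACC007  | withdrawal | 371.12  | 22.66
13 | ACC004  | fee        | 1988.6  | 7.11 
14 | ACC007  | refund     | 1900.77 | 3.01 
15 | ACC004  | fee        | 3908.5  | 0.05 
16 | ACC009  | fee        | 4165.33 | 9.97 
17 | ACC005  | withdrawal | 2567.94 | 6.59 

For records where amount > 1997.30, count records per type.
SELECT type, COUNT(*)
FROM transactions
WHERE amount > 1997.30
GROUP BY type

Note: WHERE filters rows before grouping.

Result:
  fee: 3
  refund: 2
  withdrawal: 4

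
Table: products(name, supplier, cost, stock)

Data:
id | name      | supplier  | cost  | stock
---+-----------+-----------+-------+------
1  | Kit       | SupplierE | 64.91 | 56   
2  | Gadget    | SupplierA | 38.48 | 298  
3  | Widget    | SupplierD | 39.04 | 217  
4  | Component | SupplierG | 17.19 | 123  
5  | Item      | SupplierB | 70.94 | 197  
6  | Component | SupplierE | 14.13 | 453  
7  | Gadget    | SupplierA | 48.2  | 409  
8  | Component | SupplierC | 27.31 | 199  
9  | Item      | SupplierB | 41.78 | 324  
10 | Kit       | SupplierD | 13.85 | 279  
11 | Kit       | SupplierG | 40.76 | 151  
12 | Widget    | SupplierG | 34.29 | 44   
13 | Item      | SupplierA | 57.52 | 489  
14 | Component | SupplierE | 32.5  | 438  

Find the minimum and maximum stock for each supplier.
SELECT supplier, MIN(stock), MAX(stock)
FROM products
GROUP BY supplier

Result:
  SupplierA: min=298, max=489
  SupplierB: min=197, max=324
  SupplierC: min=199, max=199
  SupplierD: min=217, max=279
  SupplierE: min=56, max=453
  SupplierG: min=44, max=151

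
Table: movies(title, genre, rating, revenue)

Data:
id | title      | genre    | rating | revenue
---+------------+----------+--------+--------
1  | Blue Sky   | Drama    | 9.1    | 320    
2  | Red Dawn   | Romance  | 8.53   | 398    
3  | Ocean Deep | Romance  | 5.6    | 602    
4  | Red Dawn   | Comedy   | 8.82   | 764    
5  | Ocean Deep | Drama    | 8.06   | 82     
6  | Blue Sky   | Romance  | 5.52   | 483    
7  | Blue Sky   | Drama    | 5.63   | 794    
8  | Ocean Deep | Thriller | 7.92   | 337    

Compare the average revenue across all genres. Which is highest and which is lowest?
SELECT genre, AVG(revenue)
FROM movies
GROUP BY genre
ORDER BY AVG(revenue)

All groups:
  Thriller: 337.00
  Drama: 398.67
  Romance: 494.33
  Comedy: 764.00

Highest: Comedy (764.00)
Lowest: Thriller (337.00)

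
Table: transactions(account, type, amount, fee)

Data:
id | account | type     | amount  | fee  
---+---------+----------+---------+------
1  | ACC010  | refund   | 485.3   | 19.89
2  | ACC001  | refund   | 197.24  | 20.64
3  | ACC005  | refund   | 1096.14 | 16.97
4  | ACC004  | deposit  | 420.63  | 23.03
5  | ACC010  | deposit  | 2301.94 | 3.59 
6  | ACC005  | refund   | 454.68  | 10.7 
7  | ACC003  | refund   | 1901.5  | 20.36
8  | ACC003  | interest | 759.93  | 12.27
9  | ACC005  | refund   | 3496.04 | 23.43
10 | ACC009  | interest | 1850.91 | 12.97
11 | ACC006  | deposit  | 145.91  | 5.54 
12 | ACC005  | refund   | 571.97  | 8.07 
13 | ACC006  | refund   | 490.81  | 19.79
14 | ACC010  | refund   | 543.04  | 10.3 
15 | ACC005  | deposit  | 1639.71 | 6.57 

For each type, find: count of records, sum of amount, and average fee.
SELECT type,
       COUNT(*) as cnt,
       SUM(amount) as total_amount,
       AVG(fee) as avg_fee
FROM transactions
GROUP BY type

Result:
  deposit: 4 records, 4508.19 total amount, 9.68 avg fee
  interest: 2 records, 2610.84 total amount, 12.62 avg fee
  refund: 9 records, 9236.72 total amount, 16.68 avg fee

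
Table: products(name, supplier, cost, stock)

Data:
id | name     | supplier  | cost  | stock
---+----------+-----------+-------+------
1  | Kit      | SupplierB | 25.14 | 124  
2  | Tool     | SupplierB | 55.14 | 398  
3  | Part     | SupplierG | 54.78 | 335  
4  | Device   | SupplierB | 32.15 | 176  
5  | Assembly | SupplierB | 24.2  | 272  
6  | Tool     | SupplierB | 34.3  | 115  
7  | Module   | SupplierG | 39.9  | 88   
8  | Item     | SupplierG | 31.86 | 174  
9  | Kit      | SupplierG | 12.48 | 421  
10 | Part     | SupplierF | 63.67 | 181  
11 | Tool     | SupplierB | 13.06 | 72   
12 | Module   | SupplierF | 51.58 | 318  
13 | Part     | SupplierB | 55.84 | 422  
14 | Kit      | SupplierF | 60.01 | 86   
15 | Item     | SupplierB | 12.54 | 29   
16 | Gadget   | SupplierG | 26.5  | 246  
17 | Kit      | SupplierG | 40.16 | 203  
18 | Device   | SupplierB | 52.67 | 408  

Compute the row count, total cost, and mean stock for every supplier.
SELECT supplier,
       COUNT(*) as cnt,
       SUM(cost) as total_cost,
       AVG(stock) as avg_stock
FROM products
GROUP BY supplier

Result:
  SupplierB: 9 records, 305.04 total cost, 224.00 avg stock
  SupplierF: 3 records, 175.26 total cost, 195.00 avg stock
  SupplierG: 6 records, 205.68 total cost, 244.50 avg stock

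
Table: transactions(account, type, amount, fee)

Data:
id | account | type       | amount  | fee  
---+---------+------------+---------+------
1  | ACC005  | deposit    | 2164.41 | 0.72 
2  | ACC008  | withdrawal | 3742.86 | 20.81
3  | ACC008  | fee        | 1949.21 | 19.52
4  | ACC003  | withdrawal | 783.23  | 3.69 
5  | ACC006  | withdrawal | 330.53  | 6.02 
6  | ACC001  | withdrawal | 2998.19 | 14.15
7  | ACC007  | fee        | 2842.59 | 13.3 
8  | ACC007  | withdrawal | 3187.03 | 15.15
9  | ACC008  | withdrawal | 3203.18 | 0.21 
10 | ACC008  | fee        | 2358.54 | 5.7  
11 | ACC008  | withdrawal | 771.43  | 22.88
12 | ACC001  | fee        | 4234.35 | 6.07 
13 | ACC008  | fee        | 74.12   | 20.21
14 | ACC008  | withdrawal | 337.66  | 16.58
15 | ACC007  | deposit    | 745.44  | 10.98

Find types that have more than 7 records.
SELECT type, COUNT(*) as cnt
FROM transactions
GROUP BY type
HAVING COUNT(*) > 7

Result:
  withdrawal: 8

Note: HAVING filters groups after aggregation, WHERE filters rows before.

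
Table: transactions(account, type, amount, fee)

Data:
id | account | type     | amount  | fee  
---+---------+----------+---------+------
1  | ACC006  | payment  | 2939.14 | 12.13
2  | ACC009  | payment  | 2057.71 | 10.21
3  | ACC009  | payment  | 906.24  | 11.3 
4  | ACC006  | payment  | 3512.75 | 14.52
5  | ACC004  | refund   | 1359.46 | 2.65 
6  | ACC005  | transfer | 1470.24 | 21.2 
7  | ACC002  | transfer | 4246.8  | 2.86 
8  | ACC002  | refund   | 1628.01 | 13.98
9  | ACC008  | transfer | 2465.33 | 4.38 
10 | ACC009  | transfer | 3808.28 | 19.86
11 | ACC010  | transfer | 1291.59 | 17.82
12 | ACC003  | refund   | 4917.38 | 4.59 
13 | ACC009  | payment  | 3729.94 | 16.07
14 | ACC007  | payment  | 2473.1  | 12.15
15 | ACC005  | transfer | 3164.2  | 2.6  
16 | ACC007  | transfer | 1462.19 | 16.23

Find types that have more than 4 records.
SELECT type, COUNT(*) as cnt
FROM transactions
GROUP BY type
HAVING COUNT(*) > 4

Result:
  payment: 6
  transfer: 7

Note: HAVING filters groups after aggregation, WHERE filters rows before.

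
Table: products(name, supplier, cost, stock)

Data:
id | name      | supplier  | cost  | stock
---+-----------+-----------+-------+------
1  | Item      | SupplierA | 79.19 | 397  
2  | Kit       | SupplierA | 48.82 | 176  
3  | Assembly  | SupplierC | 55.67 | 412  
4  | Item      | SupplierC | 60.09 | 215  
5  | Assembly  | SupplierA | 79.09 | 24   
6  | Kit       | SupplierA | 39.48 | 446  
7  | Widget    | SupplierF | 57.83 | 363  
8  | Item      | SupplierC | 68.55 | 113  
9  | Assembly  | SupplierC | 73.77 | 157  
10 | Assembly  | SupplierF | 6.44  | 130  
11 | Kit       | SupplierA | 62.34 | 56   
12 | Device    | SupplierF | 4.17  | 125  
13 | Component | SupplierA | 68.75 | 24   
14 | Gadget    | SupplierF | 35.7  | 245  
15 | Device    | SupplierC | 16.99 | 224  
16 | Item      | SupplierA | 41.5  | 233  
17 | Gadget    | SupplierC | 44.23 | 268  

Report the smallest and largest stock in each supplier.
SELECT supplier, MIN(stock), MAX(stock)
FROM products
GROUP BY supplier

Result:
  SupplierA: min=24, max=446
  SupplierC: min=113, max=412
  SupplierF: min=125, max=363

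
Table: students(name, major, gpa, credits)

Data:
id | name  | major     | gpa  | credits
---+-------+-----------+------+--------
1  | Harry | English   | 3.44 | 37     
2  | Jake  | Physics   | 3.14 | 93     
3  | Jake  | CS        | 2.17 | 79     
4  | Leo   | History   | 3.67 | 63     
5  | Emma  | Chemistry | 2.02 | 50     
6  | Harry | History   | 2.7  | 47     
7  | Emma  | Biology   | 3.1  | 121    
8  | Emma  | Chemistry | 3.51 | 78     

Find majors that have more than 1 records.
SELECT major, COUNT(*) as cnt
FROM students
GROUP BY major
HAVING COUNT(*) > 1

Result:
  Chemistry: 2
  History: 2

Note: HAVING filters groups after aggregation, WHERE filters rows before.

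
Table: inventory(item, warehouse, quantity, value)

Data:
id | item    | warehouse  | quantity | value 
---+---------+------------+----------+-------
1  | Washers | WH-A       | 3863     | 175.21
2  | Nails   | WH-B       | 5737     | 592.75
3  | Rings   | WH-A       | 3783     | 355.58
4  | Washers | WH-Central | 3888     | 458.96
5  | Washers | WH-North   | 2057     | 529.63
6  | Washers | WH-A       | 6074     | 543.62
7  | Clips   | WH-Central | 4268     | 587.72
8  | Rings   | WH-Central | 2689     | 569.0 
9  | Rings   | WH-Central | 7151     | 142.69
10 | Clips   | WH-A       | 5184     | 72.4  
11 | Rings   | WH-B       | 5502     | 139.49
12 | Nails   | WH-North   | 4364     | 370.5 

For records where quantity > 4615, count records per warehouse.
SELECT warehouse, COUNT(*)
FROM inventory
WHERE quantity > 4615
GROUP BY warehouse

Note: WHERE filters rows before grouping.

Result:
  WH-A: 2
  WH-B: 2
  WH-Central: 1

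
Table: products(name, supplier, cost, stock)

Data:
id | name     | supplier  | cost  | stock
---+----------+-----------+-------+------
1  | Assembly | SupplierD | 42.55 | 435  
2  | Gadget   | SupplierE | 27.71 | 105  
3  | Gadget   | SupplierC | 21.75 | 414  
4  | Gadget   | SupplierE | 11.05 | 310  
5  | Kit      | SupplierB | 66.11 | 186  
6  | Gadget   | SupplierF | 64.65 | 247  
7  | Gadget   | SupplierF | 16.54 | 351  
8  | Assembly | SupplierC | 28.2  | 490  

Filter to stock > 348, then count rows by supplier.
SELECT supplier, COUNT(*)
FROM products
WHERE stock > 348
GROUP BY supplier

Note: WHERE filters rows before grouping.

Result:
  SupplierC: 2
  SupplierD: 1
  SupplierF: 1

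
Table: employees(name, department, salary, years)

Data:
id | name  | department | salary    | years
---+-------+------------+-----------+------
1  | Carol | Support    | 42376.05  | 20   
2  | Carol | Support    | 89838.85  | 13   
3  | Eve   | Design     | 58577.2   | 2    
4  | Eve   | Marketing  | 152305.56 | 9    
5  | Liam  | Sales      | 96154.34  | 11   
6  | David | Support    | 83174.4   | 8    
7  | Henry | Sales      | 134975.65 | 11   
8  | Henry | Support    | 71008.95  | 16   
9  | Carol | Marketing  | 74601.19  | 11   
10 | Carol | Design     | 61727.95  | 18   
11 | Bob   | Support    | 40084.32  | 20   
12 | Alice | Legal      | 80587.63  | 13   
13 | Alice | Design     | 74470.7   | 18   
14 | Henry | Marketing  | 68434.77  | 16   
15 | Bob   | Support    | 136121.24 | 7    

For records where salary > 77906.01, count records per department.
SELECT department, COUNT(*)
FROM employees
WHERE salary > 77906.01
GROUP BY department

Note: WHERE filters rows before grouping.

Result:
  Legal: 1
  Marketing: 1
  Sales: 2
  Support: 3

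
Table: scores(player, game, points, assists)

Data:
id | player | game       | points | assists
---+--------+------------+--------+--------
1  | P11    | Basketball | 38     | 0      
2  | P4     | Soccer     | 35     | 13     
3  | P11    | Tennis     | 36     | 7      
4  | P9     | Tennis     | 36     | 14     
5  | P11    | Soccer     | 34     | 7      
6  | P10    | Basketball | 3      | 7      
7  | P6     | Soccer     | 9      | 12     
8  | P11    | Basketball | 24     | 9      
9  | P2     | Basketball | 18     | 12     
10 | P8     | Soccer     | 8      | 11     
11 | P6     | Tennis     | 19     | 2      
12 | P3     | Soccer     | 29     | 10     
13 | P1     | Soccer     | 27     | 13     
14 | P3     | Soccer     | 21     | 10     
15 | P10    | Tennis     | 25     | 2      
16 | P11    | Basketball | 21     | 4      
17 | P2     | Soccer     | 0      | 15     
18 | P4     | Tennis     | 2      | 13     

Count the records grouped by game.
SELECT game, COUNT(*) as count
FROM scores
GROUP BY game

Result:
  Basketball: 5
  Soccer: 8
  Tennis: 5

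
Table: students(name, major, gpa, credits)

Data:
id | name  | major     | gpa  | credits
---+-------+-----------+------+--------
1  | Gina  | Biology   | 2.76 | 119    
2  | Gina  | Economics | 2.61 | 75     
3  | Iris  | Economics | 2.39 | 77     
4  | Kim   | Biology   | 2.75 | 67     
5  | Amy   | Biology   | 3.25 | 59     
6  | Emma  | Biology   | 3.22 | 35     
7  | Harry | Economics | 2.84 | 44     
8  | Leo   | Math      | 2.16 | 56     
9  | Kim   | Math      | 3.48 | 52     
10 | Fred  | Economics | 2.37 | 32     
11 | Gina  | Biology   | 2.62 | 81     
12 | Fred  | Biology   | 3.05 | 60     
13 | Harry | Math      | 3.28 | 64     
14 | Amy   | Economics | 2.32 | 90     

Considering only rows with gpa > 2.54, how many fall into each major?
SELECT major, COUNT(*)
FROM students
WHERE gpa > 2.54
GROUP BY major

Note: WHERE filters rows before grouping.

Result:
  Biology: 6
  Economics: 2
  Math: 2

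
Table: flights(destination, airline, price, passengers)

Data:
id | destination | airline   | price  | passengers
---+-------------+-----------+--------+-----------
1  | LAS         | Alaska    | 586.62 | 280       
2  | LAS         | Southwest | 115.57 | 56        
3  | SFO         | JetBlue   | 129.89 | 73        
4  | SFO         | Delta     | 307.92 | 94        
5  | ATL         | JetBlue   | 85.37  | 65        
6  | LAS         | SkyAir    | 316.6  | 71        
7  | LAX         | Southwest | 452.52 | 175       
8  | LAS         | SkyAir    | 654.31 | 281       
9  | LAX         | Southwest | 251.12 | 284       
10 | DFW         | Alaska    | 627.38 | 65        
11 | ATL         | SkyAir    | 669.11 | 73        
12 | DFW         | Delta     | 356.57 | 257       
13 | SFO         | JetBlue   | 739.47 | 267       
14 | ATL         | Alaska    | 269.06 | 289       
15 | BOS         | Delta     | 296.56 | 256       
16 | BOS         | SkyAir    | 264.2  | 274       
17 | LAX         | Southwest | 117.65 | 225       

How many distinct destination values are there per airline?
SELECT airline, COUNT(DISTINCT destination)
FROM flights
GROUP BY airline

Result:
  Alaska: 3 distinct
  Delta: 3 distinct
  JetBlue: 2 distinct
  SkyAir: 3 distinct
  Southwest: 2 distinct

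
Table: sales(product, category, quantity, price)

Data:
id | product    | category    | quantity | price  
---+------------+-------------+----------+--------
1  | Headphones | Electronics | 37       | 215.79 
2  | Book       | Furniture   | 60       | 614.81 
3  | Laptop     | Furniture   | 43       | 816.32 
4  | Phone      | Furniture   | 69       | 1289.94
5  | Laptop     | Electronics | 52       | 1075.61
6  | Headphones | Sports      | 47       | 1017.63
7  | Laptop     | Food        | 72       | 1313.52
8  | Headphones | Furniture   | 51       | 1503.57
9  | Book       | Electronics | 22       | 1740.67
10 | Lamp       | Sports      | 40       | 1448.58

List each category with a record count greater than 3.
SELECT category, COUNT(*) as cnt
FROM sales
GROUP BY category
HAVING COUNT(*) > 3

Result:
  Furniture: 4

Note: HAVING filters groups after aggregation, WHERE filters rows before.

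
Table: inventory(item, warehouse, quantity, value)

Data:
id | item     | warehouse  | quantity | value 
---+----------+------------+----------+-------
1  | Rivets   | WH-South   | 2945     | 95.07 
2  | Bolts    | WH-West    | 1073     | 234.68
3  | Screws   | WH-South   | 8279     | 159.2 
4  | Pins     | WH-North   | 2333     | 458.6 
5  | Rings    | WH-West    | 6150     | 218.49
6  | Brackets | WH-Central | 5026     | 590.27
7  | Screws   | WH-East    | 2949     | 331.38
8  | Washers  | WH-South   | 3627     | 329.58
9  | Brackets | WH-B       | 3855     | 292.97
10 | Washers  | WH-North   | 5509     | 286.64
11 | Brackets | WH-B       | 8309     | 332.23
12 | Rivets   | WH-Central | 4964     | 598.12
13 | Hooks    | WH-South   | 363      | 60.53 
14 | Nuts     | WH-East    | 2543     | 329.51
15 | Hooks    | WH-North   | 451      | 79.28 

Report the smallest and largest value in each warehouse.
SELECT warehouse, MIN(value), MAX(value)
FROM inventory
GROUP BY warehouse

Result:
  WH-B: min=292.97, max=332.23
  WH-Central: min=590.27, max=598.12
  WH-East: min=329.51, max=331.38
  WH-North: min=79.28, max=458.60
  WH-South: min=60.53, max=329.58
  WH-West: min=218.49, max=234.68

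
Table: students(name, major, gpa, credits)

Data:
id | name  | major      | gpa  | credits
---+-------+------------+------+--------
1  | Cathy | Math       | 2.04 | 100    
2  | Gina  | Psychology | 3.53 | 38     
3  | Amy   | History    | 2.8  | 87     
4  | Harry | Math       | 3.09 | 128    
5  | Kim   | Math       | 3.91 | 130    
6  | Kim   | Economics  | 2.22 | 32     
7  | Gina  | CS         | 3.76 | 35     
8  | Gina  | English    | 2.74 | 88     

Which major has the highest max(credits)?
SELECT major, MAX(credits) as val
FROM students
GROUP BY major
ORDER BY val DESC
LIMIT 1

Result: Math with max(credits) = 130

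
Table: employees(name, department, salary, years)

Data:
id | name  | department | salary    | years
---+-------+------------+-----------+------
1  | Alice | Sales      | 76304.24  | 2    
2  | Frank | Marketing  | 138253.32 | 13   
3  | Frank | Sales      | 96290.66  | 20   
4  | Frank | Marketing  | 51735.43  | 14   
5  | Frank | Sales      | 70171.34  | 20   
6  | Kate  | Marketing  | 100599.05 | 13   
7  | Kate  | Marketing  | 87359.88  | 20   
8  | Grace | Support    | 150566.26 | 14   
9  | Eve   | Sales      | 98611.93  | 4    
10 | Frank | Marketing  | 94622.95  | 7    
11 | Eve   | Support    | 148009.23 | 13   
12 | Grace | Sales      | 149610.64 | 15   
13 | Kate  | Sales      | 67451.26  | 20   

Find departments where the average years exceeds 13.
SELECT department, AVG(years)
FROM employees
GROUP BY department
HAVING AVG(years) > 13

Result:
  Marketing: avg=13.40
  Sales: avg=13.50
  Support: avg=13.50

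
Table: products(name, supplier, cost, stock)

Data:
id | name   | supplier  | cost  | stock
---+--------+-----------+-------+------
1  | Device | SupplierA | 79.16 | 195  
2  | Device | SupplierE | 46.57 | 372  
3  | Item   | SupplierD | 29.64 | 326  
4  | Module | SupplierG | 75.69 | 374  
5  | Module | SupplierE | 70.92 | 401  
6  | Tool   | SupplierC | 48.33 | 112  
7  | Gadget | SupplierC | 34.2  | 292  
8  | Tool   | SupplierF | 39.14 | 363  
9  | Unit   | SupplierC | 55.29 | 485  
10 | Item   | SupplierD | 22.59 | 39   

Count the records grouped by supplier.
SELECT supplier, COUNT(*) as count
FROM products
GROUP BY supplier

Result:
  SupplierA: 1
  SupplierC: 3
  SupplierD: 2
  SupplierE: 2
  SupplierF: 1
  SupplierG: 1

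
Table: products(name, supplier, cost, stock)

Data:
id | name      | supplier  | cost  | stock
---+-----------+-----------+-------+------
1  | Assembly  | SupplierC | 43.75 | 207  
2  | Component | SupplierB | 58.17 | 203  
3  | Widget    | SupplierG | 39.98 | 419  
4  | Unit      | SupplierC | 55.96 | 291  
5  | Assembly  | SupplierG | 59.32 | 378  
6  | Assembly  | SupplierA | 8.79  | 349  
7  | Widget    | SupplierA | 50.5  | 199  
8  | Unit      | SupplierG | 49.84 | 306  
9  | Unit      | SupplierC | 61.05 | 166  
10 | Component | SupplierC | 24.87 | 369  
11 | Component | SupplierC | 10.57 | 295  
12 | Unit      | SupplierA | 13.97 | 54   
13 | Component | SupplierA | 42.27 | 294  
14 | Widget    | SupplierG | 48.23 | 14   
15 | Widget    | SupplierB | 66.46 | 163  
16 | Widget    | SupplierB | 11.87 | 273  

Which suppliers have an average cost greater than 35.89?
SELECT supplier, AVG(cost)
FROM products
GROUP BY supplier
HAVING AVG(cost) > 35.89

Result:
  SupplierB: avg=45.50
  SupplierC: avg=39.24
  SupplierG: avg=49.34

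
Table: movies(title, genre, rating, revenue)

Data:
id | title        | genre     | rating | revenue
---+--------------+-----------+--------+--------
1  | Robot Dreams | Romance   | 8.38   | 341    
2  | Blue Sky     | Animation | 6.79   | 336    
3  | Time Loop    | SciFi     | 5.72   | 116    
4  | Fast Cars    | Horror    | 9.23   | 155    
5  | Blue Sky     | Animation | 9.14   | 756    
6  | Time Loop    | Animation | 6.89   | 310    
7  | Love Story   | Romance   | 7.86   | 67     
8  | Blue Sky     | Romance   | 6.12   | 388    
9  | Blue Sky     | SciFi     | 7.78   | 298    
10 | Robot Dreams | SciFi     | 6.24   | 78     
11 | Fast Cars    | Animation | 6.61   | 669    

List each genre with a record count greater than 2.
SELECT genre, COUNT(*) as cnt
FROM movies
GROUP BY genre
HAVING COUNT(*) > 2

Result:
  Animation: 4
  Romance: 3
  SciFi: 3

Note: HAVING filters groups after aggregation, WHERE filters rows before.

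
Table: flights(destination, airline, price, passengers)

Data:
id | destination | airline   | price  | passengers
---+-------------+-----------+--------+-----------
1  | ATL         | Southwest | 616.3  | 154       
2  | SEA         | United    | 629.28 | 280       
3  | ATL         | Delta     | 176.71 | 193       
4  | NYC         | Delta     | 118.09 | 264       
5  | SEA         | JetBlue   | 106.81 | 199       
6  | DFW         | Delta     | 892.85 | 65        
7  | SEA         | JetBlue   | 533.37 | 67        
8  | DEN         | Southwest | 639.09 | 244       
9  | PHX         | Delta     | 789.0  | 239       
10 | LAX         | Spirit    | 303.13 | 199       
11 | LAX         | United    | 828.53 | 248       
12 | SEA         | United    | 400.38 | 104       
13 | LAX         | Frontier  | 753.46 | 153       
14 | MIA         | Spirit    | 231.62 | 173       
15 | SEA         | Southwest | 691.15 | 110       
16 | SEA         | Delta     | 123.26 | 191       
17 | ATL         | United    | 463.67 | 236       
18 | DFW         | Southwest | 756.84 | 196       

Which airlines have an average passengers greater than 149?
SELECT airline, AVG(passengers)
FROM flights
GROUP BY airline
HAVING AVG(passengers) > 149

Result:
  Delta: avg=190.40
  Frontier: avg=153.00
  Southwest: avg=176.00
  Spirit: avg=186.00
  United: avg=217.00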